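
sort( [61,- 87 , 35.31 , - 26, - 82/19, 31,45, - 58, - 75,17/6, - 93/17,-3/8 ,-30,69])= [ - 87, - 75, - 58, - 30, - 26,-93/17, - 82/19, - 3/8,  17/6, 31,  35.31 , 45,  61,  69] 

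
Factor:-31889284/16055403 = -4555612/2293629 = -  2^2*3^( - 1)*13^(-1)*23^(-1 )*661^1* 1723^1*2557^( -1 ) 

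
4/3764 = 1/941 = 0.00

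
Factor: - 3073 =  - 7^1*439^1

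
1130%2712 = 1130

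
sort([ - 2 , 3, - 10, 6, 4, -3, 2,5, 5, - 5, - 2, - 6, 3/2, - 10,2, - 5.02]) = [ - 10, - 10,-6, -5.02,-5, - 3,-2,  -  2, 3/2, 2, 2, 3, 4, 5 , 5,6]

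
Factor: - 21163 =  - 21163^1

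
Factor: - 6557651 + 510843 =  - 2^3*61^1*12391^1 = -  6046808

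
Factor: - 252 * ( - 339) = 2^2 * 3^3*7^1 * 113^1 = 85428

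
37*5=185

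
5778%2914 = 2864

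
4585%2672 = 1913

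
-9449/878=-9449/878 = - 10.76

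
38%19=0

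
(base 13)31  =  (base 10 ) 40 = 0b101000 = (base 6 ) 104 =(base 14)2C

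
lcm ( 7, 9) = 63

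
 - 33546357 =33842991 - 67389348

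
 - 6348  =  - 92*69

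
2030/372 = 1015/186 = 5.46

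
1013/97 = 1013/97 = 10.44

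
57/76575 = 19/25525 = 0.00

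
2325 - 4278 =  - 1953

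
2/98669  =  2/98669 = 0.00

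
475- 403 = 72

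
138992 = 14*9928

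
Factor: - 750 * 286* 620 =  - 2^4*3^1*5^4* 11^1*  13^1* 31^1=- 132990000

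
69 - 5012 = - 4943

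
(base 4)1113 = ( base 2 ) 1010111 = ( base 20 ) 47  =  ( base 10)87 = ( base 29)30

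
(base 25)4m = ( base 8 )172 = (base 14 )8a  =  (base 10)122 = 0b1111010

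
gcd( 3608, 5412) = 1804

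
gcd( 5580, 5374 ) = 2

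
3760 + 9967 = 13727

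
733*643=471319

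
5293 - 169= 5124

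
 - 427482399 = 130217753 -557700152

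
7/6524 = 1/932 = 0.00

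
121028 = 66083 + 54945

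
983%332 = 319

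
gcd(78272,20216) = 8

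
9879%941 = 469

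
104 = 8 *13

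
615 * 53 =32595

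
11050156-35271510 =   -  24221354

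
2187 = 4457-2270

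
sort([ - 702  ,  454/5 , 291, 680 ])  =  [ - 702, 454/5, 291,680 ] 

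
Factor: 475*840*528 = 210672000 = 2^7 * 3^2*5^3 * 7^1*11^1*19^1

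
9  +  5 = 14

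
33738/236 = 16869/118 = 142.96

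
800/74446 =400/37223=0.01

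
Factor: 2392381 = 103^1*23227^1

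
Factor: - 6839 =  - 7^1*977^1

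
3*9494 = 28482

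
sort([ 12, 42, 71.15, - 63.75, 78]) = [ - 63.75, 12, 42,71.15, 78]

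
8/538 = 4/269 = 0.01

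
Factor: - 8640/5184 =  - 5/3 = -3^(  -  1 )*5^1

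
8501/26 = 8501/26 = 326.96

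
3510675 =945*3715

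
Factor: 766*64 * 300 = 14707200 = 2^9*3^1*5^2*383^1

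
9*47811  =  430299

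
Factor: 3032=2^3*379^1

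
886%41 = 25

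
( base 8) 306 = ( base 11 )170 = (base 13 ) 123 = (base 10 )198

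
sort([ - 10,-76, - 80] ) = [ - 80, - 76,-10 ] 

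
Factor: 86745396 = 2^2*3^1 * 7228783^1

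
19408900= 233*83300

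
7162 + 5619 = 12781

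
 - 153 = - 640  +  487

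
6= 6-0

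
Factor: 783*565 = 442395 = 3^3 * 5^1*29^1 * 113^1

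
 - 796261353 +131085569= -665175784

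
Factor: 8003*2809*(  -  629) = -17^1*37^1* 53^3*151^1 = - 14140188583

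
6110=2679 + 3431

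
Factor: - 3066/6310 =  - 3^1*5^( - 1)*7^1*73^1*631^ (-1)  =  - 1533/3155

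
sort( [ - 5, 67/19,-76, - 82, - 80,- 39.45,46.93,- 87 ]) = [ - 87,- 82, - 80,  -  76, - 39.45, - 5,67/19,46.93 ]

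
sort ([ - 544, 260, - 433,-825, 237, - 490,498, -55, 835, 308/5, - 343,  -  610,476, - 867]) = [-867,  -  825, - 610, - 544,  -  490, - 433, - 343,- 55,  308/5, 237, 260,476, 498,835 ] 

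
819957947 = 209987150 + 609970797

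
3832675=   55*69685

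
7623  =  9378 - 1755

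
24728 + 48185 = 72913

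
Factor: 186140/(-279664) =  - 2^( - 2 )*5^1*7^(-1)*11^( - 1)*41^1 = - 205/308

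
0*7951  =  0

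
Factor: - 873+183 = -690 =-  2^1*3^1 * 5^1*23^1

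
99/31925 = 99/31925= 0.00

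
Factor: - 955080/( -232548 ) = 2^1*3^1 * 5^1*7^1 * 379^1 * 19379^( - 1) = 79590/19379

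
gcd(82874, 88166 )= 2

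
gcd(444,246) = 6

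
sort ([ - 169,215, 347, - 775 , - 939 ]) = [- 939, - 775 , - 169,215,347]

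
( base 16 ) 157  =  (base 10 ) 343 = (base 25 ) di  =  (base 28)c7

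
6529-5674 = 855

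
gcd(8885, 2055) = 5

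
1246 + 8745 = 9991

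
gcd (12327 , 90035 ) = 1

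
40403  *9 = 363627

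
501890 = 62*8095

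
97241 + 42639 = 139880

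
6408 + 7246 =13654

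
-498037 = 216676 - 714713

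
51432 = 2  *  25716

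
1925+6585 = 8510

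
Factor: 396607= 199^1*1993^1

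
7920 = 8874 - 954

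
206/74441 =206/74441 = 0.00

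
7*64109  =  448763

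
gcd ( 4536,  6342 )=42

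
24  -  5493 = - 5469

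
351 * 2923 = 1025973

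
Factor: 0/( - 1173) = 0= 0^1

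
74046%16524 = 7950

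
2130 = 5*426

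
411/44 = 9+ 15/44 = 9.34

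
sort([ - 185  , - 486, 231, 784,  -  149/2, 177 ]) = [-486, - 185, - 149/2, 177,231,784 ] 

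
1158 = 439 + 719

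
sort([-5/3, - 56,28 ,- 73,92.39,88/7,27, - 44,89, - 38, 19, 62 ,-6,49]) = [ - 73, - 56,-44, -38, - 6, -5/3,88/7  ,  19,27, 28,49,62, 89,92.39] 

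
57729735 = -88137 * ( - 655 )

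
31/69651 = 31/69651 = 0.00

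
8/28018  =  4/14009 = 0.00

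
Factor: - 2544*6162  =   - 15676128 = -2^5*3^2 * 13^1*53^1*79^1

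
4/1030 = 2/515= 0.00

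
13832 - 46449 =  - 32617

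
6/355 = 6/355 = 0.02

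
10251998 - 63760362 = -53508364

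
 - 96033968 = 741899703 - 837933671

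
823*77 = 63371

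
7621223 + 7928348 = 15549571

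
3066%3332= 3066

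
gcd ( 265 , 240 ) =5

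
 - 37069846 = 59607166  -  96677012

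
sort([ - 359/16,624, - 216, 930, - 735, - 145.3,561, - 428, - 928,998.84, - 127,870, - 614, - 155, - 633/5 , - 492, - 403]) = [-928, - 735,-614,- 492, - 428,-403, - 216,-155, - 145.3,-127,- 633/5,- 359/16,561, 624,870,930, 998.84 ] 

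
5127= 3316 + 1811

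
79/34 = 79/34=2.32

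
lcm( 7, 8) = 56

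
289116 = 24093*12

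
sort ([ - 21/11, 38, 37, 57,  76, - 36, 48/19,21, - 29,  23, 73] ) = [ - 36, - 29, - 21/11, 48/19, 21,23, 37 , 38, 57, 73,76] 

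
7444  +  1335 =8779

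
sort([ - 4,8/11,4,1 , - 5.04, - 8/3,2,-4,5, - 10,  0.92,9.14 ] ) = [ - 10,-5.04, - 4, -4, - 8/3,8/11,0.92,1, 2,4,5, 9.14] 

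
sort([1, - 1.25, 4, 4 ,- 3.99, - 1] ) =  [-3.99,-1.25, - 1,1,4,4] 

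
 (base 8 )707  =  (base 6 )2035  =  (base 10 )455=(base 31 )EL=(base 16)1C7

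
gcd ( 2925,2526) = 3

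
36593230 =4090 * 8947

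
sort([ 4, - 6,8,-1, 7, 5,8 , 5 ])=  [ - 6, - 1,4,  5,5, 7,8,  8] 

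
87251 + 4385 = 91636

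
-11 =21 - 32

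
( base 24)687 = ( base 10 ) 3655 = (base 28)4if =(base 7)13441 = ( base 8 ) 7107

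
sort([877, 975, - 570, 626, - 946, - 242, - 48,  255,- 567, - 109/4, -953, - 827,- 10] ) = [ -953, - 946,  -  827, - 570, - 567 ,  -  242,-48, - 109/4, - 10, 255,626, 877, 975] 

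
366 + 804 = 1170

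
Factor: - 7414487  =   - 23^1*31^1 * 10399^1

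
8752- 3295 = 5457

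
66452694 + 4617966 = 71070660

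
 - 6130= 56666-62796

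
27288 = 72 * 379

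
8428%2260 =1648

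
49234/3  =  16411+1/3 = 16411.33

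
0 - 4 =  - 4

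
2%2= 0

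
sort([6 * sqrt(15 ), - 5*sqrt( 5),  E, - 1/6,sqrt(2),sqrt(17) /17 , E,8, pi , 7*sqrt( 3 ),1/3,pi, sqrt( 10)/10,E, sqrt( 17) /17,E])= [ - 5*sqrt(5), - 1/6, sqrt( 17)/17,sqrt ( 17)/17,  sqrt(10)/10 , 1/3, sqrt( 2),E,E,E,E,pi,pi,8,7*sqrt( 3),6 * sqrt ( 15)]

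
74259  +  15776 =90035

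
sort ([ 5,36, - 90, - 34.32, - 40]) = [ - 90,- 40, - 34.32,5, 36]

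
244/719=244/719 = 0.34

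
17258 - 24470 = -7212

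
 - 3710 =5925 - 9635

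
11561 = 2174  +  9387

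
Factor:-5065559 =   -  37^1*79^1*1733^1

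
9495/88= 9495/88 = 107.90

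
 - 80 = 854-934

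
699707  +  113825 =813532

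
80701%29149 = 22403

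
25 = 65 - 40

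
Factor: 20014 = 2^1*10007^1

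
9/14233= 9/14233 = 0.00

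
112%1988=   112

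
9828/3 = 3276 = 3276.00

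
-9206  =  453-9659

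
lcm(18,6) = 18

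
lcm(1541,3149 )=72427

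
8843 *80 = 707440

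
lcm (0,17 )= 0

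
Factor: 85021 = 85021^1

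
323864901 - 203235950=120628951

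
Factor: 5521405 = 5^1*181^1* 6101^1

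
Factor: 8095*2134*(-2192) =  - 2^5*5^1*11^1*97^1 *137^1*1619^1 = -  37866208160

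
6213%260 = 233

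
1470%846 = 624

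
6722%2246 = 2230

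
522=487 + 35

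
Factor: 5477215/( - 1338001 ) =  - 5^1*7^ ( - 1 ) * 191143^ ( - 1) *1095443^1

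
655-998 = - 343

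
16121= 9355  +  6766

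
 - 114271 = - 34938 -79333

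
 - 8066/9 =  - 897 +7/9 = -896.22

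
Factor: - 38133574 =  - 2^1*199^1*95813^1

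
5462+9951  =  15413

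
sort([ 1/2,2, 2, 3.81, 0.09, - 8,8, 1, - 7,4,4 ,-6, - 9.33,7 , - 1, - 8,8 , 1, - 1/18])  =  [-9.33, - 8, - 8, - 7, - 6,  -  1, -1/18, 0.09,1/2,1, 1,2,2,3.81, 4, 4,7,8,8 ] 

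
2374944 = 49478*48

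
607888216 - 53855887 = 554032329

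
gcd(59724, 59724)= 59724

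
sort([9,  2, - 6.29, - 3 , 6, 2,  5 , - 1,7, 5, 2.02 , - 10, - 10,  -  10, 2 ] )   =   [ - 10, - 10, - 10, - 6.29,- 3, - 1, 2, 2,  2,2.02, 5, 5, 6, 7, 9]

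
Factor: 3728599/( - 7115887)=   -7^1*23^1 * 23159^1*7115887^ (  -  1)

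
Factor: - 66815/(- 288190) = 2^( - 1)*83^1*179^ ( - 1 )  =  83/358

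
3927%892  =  359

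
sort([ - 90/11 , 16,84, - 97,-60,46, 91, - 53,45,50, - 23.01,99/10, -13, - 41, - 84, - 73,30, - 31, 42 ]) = [ - 97, - 84,  -  73, - 60, - 53 , - 41, - 31, - 23.01, - 13 ,  -  90/11,99/10,16, 30, 42,45,46  ,  50 , 84,91 ]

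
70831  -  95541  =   - 24710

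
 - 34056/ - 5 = 34056/5   =  6811.20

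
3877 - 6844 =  - 2967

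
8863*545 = 4830335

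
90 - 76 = 14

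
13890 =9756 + 4134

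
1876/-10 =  - 938/5 = - 187.60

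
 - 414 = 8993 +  - 9407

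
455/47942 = 455/47942 = 0.01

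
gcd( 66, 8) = 2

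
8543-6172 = 2371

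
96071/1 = 96071 = 96071.00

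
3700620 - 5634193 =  - 1933573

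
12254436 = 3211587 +9042849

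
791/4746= 1/6 = 0.17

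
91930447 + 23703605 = 115634052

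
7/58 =7/58  =  0.12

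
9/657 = 1/73 = 0.01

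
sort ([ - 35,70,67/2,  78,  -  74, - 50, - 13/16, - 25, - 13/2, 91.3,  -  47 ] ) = [ - 74,  -  50, - 47, - 35,  -  25,-13/2, - 13/16,67/2, 70,78, 91.3 ]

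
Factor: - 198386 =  - 2^1*281^1*353^1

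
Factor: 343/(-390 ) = - 2^( - 1)*3^( - 1)*5^( - 1) * 7^3 * 13^( - 1 ) 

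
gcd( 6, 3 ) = 3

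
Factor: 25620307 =1451^1 *17657^1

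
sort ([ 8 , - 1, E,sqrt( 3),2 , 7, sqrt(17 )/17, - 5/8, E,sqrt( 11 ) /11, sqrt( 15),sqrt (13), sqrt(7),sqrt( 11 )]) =[ - 1, - 5/8,sqrt( 17) /17,sqrt (11 )/11, sqrt (3 ),2, sqrt(7 ),E,E,sqrt(11 ),sqrt(13 ), sqrt ( 15 ) , 7,8] 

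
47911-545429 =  -497518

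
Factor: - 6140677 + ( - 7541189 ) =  - 2^1*3^1*11^1*207301^1 =-  13681866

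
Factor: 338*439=2^1*13^2* 439^1 = 148382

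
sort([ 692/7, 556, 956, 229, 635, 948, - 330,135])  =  [ - 330, 692/7,  135,229, 556, 635,948,956 ]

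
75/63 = 1 + 4/21 = 1.19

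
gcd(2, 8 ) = 2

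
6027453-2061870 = 3965583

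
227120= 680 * 334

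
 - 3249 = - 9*361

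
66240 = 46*1440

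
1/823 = 1/823 = 0.00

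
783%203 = 174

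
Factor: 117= 3^2*13^1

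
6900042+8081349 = 14981391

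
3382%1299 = 784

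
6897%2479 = 1939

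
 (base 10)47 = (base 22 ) 23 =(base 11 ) 43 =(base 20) 27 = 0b101111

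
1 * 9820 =9820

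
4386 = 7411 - 3025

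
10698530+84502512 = 95201042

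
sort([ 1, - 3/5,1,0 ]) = [ - 3/5,0, 1, 1 ]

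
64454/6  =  32227/3 =10742.33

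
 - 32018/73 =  - 439 + 29/73 = -  438.60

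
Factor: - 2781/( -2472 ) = 2^(-3 )*3^2 = 9/8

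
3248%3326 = 3248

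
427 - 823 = - 396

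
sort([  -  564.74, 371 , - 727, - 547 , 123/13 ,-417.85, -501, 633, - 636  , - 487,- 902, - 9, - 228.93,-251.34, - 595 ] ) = [-902, - 727, - 636, - 595, - 564.74, - 547, - 501, - 487, - 417.85, - 251.34,- 228.93, - 9, 123/13, 371, 633 ]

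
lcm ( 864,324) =2592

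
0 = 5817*0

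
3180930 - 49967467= -46786537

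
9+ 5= 14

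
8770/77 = 8770/77 = 113.90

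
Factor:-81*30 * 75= - 2^1*3^6 *5^3=- 182250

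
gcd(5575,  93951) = 1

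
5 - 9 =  - 4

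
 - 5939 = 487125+-493064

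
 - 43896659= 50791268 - 94687927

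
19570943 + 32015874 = 51586817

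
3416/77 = 44 + 4/11 = 44.36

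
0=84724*0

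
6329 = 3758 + 2571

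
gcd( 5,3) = 1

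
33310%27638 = 5672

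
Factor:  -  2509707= - 3^1*836569^1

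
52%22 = 8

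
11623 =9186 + 2437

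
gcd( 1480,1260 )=20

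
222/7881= 2/71 = 0.03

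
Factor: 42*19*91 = 72618 = 2^1 * 3^1*7^2*13^1*19^1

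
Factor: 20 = 2^2*5^1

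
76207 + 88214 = 164421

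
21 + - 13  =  8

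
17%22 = 17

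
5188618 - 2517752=2670866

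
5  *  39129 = 195645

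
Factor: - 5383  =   -7^1*769^1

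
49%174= 49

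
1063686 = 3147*338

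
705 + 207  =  912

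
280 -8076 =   -  7796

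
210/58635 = 14/3909 = 0.00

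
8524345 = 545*15641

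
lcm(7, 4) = 28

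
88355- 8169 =80186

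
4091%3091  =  1000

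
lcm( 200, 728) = 18200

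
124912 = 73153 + 51759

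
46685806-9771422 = 36914384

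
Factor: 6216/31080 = 1/5 = 5^( - 1 )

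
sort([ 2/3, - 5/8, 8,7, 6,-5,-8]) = [ - 8,-5,-5/8, 2/3, 6, 7,8 ] 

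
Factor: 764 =2^2*191^1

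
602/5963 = 602/5963 = 0.10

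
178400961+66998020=245398981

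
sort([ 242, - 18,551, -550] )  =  [ - 550, - 18,  242, 551] 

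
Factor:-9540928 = -2^6*149077^1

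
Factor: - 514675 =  - 5^2*7^1* 17^1*173^1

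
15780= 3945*4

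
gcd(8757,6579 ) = 9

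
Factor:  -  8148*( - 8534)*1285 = 89352516120 = 2^3*3^1*5^1*7^1*17^1*97^1*251^1*257^1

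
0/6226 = 0= 0.00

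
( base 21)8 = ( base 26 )8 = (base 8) 10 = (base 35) 8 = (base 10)8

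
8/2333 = 8/2333=0.00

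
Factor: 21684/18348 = 11^( - 1)*13^1 = 13/11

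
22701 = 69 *329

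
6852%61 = 20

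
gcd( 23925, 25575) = 825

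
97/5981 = 97/5981 = 0.02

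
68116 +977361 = 1045477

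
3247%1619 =9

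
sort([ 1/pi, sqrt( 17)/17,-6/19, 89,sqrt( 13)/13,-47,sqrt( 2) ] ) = [ - 47, - 6/19,sqrt( 17) /17, sqrt( 13)/13, 1/pi, sqrt (2 ), 89 ] 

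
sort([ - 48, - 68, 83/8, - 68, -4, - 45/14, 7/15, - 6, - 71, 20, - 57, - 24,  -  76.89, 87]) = [ - 76.89, - 71, - 68,-68, - 57, - 48, - 24, - 6, - 4,-45/14,7/15, 83/8,20,87]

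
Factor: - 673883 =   -  7^1*96269^1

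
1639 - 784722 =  - 783083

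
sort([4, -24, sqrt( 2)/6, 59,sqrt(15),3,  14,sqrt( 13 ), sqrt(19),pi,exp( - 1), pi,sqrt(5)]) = [ - 24,sqrt( 2) /6, exp( - 1), sqrt( 5), 3,pi,pi,sqrt( 13),sqrt( 15),4 , sqrt( 19),14, 59 ]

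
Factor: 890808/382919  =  2^3*3^1*37117^1*382919^( - 1 )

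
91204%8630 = 4904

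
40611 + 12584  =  53195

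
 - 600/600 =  - 1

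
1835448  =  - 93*( - 19736)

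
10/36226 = 5/18113 = 0.00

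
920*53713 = 49415960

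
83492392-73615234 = 9877158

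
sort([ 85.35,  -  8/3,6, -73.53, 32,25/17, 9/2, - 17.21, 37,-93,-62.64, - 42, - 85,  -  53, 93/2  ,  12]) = [ - 93, - 85, - 73.53, - 62.64,  -  53 , - 42, - 17.21, - 8/3 , 25/17 , 9/2,  6,12 , 32, 37,  93/2,85.35 ]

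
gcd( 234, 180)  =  18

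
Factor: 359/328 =2^( - 3)* 41^ ( - 1) *359^1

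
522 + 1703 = 2225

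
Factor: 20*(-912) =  - 18240=-2^6*3^1*5^1*19^1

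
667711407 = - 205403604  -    -  873115011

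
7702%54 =34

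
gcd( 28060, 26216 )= 4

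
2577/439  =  2577/439 =5.87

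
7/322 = 1/46 = 0.02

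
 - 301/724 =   -  1+423/724 = - 0.42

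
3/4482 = 1/1494 = 0.00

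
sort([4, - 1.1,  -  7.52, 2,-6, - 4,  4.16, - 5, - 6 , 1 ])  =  [- 7.52, -6, -6 , - 5, -4,  -  1.1 , 1 , 2 , 4 , 4.16] 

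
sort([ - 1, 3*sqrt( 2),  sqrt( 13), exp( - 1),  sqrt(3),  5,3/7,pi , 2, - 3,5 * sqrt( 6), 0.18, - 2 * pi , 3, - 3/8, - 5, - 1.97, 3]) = [ - 2 * pi,-5, - 3,-1.97, - 1 , - 3/8 , 0.18, exp(-1), 3/7, sqrt( 3),2,  3,  3 , pi, sqrt( 13),3 * sqrt( 2 ), 5,  5 * sqrt (6) ] 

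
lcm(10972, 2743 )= 10972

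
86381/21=4113 + 8/21 = 4113.38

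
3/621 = 1/207 = 0.00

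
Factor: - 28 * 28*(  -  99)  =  77616 = 2^4*3^2*7^2*11^1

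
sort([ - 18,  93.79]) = [-18,  93.79]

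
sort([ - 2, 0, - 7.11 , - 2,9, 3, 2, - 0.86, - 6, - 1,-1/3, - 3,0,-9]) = [- 9, - 7.11, -6, -3, - 2, - 2,- 1,  -  0.86, - 1/3,0,0,  2, 3,9 ]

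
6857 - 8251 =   -  1394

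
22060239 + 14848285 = 36908524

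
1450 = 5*290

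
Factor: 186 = 2^1*3^1*31^1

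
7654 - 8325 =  - 671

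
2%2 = 0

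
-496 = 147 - 643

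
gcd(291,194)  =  97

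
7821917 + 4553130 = 12375047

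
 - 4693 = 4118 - 8811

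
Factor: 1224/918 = 4/3 = 2^2*3^(-1 )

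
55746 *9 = 501714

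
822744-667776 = 154968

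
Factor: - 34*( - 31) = 2^1*17^1*31^1= 1054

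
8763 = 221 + 8542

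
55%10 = 5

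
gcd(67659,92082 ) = 3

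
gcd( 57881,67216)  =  1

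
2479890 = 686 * 3615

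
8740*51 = 445740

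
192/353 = 192/353 = 0.54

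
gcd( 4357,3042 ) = 1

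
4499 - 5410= -911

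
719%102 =5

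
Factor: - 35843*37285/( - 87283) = 5^1*7^( - 1 )*37^( - 1 )*73^1*337^( - 1 )  *  491^1*7457^1  =  1336406255/87283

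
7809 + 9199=17008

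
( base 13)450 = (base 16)2E5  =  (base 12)519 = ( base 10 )741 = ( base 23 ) 195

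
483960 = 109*4440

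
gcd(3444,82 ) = 82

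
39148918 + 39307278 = 78456196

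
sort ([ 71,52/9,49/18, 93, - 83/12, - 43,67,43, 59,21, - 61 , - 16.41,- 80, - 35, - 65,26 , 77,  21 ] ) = [ - 80, - 65, - 61, - 43 , - 35, - 16.41,-83/12,49/18, 52/9, 21,21,26, 43, 59,67,71, 77,93]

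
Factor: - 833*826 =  - 688058 = - 2^1*7^3  *  17^1*59^1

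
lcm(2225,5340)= 26700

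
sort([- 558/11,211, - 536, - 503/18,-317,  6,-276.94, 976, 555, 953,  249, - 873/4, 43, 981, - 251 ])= [ - 536, - 317, - 276.94,-251,-873/4,-558/11, - 503/18,6 , 43, 211,249,  555,  953, 976,  981] 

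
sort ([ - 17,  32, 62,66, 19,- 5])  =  [-17, - 5,19, 32,62 , 66]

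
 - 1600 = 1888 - 3488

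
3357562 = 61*55042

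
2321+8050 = 10371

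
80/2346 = 40/1173 = 0.03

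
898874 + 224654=1123528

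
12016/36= 333  +  7/9 = 333.78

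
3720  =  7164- 3444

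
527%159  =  50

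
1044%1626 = 1044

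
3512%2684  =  828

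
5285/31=170+15/31 = 170.48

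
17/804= 17/804 = 0.02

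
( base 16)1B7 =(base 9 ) 537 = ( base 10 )439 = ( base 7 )1165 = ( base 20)11j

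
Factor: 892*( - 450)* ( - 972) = 390160800 = 2^5*3^7*5^2*223^1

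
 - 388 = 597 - 985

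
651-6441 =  - 5790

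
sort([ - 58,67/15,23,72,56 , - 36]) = [-58, - 36,67/15,23,  56, 72 ]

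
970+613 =1583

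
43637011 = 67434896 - 23797885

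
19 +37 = 56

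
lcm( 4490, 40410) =40410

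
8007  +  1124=9131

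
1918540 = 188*10205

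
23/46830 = 23/46830 = 0.00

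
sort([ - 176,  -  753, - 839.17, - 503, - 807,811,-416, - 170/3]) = [ - 839.17, - 807,-753, - 503, - 416 ,-176, - 170/3,811]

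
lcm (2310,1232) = 18480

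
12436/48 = 259 + 1/12  =  259.08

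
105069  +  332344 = 437413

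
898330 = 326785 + 571545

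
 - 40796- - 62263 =21467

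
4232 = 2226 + 2006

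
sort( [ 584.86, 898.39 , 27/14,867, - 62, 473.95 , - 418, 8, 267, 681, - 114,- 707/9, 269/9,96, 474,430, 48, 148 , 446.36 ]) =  [ - 418, - 114, - 707/9, - 62,  27/14, 8,269/9 , 48, 96,148, 267,430, 446.36 , 473.95 , 474,  584.86,681, 867,898.39] 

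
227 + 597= 824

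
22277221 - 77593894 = - 55316673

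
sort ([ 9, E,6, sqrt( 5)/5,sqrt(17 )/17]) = [ sqrt( 17)/17, sqrt (5)/5,E, 6, 9] 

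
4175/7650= 167/306=0.55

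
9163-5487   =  3676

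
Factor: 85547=7^1*11^2*101^1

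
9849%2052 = 1641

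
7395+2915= 10310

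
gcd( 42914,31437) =499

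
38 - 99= - 61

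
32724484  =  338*96818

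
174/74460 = 29/12410 = 0.00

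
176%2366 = 176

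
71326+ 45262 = 116588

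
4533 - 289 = 4244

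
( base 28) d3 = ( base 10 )367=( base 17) 14A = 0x16f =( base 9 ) 447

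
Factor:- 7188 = - 2^2*3^1*599^1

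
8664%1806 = 1440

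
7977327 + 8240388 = 16217715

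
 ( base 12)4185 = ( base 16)1bf5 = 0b1101111110101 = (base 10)7157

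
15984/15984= 1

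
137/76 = 137/76 = 1.80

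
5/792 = 5/792 = 0.01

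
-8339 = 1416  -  9755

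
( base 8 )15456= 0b1101100101110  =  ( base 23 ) d3c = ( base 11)5256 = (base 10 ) 6958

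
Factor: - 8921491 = -1013^1*8807^1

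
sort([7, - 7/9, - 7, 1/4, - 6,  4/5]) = [ - 7  , - 6, - 7/9,1/4, 4/5,7 ]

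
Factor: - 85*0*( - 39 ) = 0^1 = 0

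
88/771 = 88/771 = 0.11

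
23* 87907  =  2021861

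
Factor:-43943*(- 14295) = 3^1*5^1* 953^1*43943^1 = 628165185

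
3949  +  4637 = 8586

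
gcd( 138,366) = 6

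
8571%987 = 675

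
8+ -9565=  - 9557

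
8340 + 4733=13073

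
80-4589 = -4509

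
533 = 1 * 533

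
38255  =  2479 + 35776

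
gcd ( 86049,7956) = 9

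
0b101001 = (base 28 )1d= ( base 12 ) 35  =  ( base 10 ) 41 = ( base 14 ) 2d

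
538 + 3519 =4057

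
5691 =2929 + 2762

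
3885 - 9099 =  - 5214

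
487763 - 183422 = 304341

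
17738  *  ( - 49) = - 869162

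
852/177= 284/59 = 4.81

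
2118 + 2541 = 4659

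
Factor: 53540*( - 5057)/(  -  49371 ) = 270751780/49371 =2^2*3^( - 1)*5^1 * 7^(-1) *13^1*389^1 * 2351^( - 1)*2677^1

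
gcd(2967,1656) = 69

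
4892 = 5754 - 862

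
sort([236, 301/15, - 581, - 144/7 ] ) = [ - 581, - 144/7,301/15, 236]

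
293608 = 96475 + 197133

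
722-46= 676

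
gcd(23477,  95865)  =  1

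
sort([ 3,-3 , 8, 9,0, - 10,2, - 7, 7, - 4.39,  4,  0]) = [  -  10, - 7, - 4.39,  -  3,0,  0 , 2,3,4,7, 8, 9]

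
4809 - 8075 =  - 3266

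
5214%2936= 2278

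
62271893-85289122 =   -  23017229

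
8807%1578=917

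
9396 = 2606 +6790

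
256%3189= 256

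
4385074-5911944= - 1526870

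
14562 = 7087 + 7475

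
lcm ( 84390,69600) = 6751200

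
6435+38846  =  45281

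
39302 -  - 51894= 91196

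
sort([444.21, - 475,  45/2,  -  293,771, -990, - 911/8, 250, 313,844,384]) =[ - 990, - 475 , - 293, - 911/8,45/2,250,313, 384,444.21,771,844]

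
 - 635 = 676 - 1311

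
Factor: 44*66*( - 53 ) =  - 2^3*3^1*11^2*53^1 = - 153912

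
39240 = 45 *872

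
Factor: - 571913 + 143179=-2^1*47^1*4561^1 = -428734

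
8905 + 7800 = 16705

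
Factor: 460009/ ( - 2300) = - 2^( - 2)*5^( - 2)*11^1*19^1*23^(-1)*31^1*71^1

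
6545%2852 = 841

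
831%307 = 217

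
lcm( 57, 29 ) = 1653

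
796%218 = 142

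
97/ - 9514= - 1 + 9417/9514=- 0.01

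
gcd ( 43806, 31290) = 6258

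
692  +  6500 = 7192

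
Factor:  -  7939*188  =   - 1492532 = - 2^2*17^1 * 47^1 * 467^1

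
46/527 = 46/527 = 0.09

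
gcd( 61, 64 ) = 1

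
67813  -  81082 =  - 13269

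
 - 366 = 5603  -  5969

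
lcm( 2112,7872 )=86592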